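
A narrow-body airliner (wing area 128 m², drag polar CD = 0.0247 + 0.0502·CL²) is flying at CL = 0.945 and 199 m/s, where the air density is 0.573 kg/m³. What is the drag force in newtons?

D = 1.01×10^5 N

CD = 0.0247 + 0.0502 × 0.945² = 0.06953
D = ½ρv²S·CD = ½ × 0.573 × 199² × 128 × 0.06953 = 1.01×10^5 N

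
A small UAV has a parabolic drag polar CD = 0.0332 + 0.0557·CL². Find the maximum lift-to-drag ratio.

For CD = CD0 + K·CL², (L/D)max occurs at CL* = √(CD0/K) and equals 1/(2√(K·CD0)).
(L/D)max = 1/(2√(0.0557 × 0.0332)) = 1/(2 × 0.043) = 11.6

(L/D)max = 11.6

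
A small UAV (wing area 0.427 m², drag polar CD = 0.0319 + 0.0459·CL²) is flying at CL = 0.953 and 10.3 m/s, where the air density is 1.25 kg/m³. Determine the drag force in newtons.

D = 2.08 N

CD = 0.0319 + 0.0459 × 0.953² = 0.07359
D = ½ρv²S·CD = ½ × 1.25 × 10.3² × 0.427 × 0.07359 = 2.08 N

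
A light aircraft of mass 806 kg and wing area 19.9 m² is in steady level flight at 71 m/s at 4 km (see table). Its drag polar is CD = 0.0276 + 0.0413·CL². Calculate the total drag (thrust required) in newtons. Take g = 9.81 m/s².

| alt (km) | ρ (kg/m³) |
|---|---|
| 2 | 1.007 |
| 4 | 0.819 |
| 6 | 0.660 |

At 4 km, from the table: ρ = 0.819 kg/m³.
In steady level flight, lift balances weight: W = mg = 806 × 9.81 = 7906.9 N.
Dynamic pressure q = 0.5 × 0.819 × 71² = 2064 Pa.
CL = W/(q·S) = 7906.9 / (2064 × 19.9) = 0.1925.
CD = 0.0276 + 0.0413 × 0.1925² = 0.02913.
D = q·S·CD = 2064 × 19.9 × 0.02913 = 1197 N

D = 1200 N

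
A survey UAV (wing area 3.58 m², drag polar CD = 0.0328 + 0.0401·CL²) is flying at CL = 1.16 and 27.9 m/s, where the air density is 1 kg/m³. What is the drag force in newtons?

CD = 0.0328 + 0.0401 × 1.16² = 0.08676
D = ½ρv²S·CD = ½ × 1 × 27.9² × 3.58 × 0.08676 = 121 N

D = 121 N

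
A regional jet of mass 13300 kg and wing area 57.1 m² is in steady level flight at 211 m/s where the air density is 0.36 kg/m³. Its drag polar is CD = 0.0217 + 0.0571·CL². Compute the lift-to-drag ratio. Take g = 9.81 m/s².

In steady level flight, lift balances weight: W = mg = 13300 × 9.81 = 1.3047×10^5 N.
q = ½ρv² = ½ × 0.36 × 211² = 8014 Pa.
CL = W/(q·S) = 1.3047×10^5 / (8014 × 57.1) = 0.2851.
CD = 0.0217 + 0.0571 × 0.2851² = 0.02634.
L/D = CL/CD = 0.2851 / 0.02634 = 10.8

L/D = 10.8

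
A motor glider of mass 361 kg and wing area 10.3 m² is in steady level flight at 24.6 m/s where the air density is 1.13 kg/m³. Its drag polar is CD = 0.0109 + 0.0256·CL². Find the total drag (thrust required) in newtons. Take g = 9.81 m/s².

Weight W = mg = 361 × 9.81 = 3541.4 N; in level flight L = W.
Dynamic pressure q = 0.5 × 1.13 × 24.6² = 341.9 Pa.
CL = 2W/(ρv²S) = 2×3541.4/(1.13×24.6²×10.3) = 1.006.
CD = 0.0109 + 0.0256 × 1.006² = 0.03679.
D = q·S·CD = 341.9 × 10.3 × 0.03679 = 129.6 N

D = 130 N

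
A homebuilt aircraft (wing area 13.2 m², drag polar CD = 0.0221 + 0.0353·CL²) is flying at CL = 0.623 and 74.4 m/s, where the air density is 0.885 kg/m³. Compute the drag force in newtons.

D = 1160 N

CD = 0.0221 + 0.0353 × 0.623² = 0.0358
D = ½ρv²S·CD = ½ × 0.885 × 74.4² × 13.2 × 0.0358 = 1160 N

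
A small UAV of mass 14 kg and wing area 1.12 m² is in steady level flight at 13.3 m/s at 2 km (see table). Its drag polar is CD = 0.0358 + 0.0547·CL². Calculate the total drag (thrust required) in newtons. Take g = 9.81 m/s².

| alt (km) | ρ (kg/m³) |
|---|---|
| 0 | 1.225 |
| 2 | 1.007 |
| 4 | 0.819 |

At 2 km, from the table: ρ = 1.007 kg/m³.
Level flight ⇒ L = W = m·g = 14 × 9.81 = 137.34 N.
q = ½ρv² = ½ × 1.007 × 13.3² = 89.06 Pa.
CL = W/(q·S) = 137.34 / (89.06 × 1.12) = 1.377.
CD = 0.0358 + 0.0547 × 1.377² = 0.1395.
D = q·S·CD = 89.06 × 1.12 × 0.1395 = 13.91 N

D = 13.9 N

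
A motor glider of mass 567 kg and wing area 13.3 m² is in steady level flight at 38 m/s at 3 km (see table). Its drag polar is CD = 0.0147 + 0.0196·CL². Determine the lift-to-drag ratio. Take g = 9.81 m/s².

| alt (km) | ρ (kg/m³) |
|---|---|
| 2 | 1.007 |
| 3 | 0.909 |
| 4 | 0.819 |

L/D = 28.1

At 3 km, from the table: ρ = 0.909 kg/m³.
In steady level flight, lift balances weight: W = mg = 567 × 9.81 = 5562.3 N.
q = ½ρv² = ½ × 0.909 × 38² = 656.3 Pa.
Required CL = L/(qS) = 5562.3/(656.3·13.3) = 0.6372.
CD = 0.0147 + 0.0196 × 0.6372² = 0.02266.
L/D = CL/CD = 0.6372 / 0.02266 = 28.1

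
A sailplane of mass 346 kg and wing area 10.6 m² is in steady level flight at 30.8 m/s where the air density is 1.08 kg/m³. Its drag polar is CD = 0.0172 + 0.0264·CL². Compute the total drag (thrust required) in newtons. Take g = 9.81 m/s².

D = 149 N

Weight W = mg = 346 × 9.81 = 3394.3 N; in level flight L = W.
Dynamic pressure q = 0.5 × 1.08 × 30.8² = 512.3 Pa.
Required CL = L/(qS) = 3394.3/(512.3·10.6) = 0.6251.
CD = 0.0172 + 0.0264 × 0.6251² = 0.02752.
D = q·S·CD = 512.3 × 10.6 × 0.02752 = 149.4 N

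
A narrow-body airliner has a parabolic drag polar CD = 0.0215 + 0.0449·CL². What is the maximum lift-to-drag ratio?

(L/D)max = 16.1

For CD = CD0 + K·CL², (L/D)max occurs at CL* = √(CD0/K) and equals 1/(2√(K·CD0)).
(L/D)max = 1/(2√(0.0449 × 0.0215)) = 1/(2 × 0.03107) = 16.1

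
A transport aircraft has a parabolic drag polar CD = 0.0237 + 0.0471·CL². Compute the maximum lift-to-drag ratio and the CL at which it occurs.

(L/D)max = 15, at CL = 0.709

For CD = CD0 + K·CL², (L/D)max occurs at CL* = √(CD0/K) and equals 1/(2√(K·CD0)).
(L/D)max = 1/(2√(0.0471 × 0.0237)) = 1/(2 × 0.03341) = 15
CL* = √(0.0237/0.0471) = 0.709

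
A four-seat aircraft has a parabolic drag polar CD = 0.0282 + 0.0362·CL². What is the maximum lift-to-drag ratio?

For CD = CD0 + K·CL², (L/D)max occurs at CL* = √(CD0/K) and equals 1/(2√(K·CD0)).
(L/D)max = 1/(2√(0.0362 × 0.0282)) = 1/(2 × 0.03195) = 15.6

(L/D)max = 15.6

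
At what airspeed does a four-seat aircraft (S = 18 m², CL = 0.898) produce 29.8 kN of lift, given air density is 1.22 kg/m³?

L = ½ρv²S·CL ⇒ v = √(2L/(ρ·S·CL))
v = √(2 × 29800 / (1.22 × 18 × 0.898)) = √3022 = 55 m/s

v = 55 m/s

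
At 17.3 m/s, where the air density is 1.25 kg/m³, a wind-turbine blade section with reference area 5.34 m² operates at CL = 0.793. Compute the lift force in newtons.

L = ½ρv²S·CL = ½ × 1.25 × 17.3² × 5.34 × 0.793 = 792 N

L = 792 N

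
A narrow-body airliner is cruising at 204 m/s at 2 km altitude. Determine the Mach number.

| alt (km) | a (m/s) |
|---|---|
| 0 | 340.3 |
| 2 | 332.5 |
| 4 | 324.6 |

At 2 km, from the table: a = 332.5 m/s.
M = v/a = 204 / 332.5 = 0.614

M = 0.614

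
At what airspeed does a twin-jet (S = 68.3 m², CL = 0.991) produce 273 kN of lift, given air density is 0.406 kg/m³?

L = ½ρv²S·CL ⇒ v = √(2L/(ρ·S·CL))
v = √(2 × 2.73×10^5 / (0.406 × 68.3 × 0.991)) = √19870 = 141 m/s

v = 141 m/s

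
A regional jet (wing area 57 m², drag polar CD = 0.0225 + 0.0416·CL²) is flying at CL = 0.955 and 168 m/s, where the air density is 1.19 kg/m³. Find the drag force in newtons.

D = 57900 N

CD = 0.0225 + 0.0416 × 0.955² = 0.06044
D = ½ρv²S·CD = ½ × 1.19 × 168² × 57 × 0.06044 = 57900 N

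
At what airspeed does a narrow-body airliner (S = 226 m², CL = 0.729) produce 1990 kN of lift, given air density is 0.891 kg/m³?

v = 165 m/s

L = ½ρv²S·CL ⇒ v = √(2L/(ρ·S·CL))
v = √(2 × 1.99×10^6 / (0.891 × 226 × 0.729)) = √27110 = 165 m/s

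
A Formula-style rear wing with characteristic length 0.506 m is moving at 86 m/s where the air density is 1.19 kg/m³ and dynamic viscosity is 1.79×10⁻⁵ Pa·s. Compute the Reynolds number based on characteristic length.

Re = 2.89×10^6

Re = ρ·v·c/μ = 1.19 × 86 × 0.506 / (1.79×10⁻⁵) = 2.89×10^6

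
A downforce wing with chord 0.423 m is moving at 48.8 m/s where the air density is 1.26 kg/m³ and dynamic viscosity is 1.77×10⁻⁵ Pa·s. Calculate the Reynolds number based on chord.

Re = 1.47×10^6

Re = ρ·v·c/μ = 1.26 × 48.8 × 0.423 / (1.77×10⁻⁵) = 1.47×10^6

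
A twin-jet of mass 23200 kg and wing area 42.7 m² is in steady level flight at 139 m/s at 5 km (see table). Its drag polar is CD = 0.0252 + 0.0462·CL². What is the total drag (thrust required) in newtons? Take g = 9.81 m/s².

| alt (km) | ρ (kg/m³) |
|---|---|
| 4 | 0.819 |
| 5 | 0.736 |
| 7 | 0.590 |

At 5 km, from the table: ρ = 0.736 kg/m³.
In steady level flight, lift balances weight: W = mg = 23200 × 9.81 = 2.2759×10^5 N.
Dynamic pressure q = 0.5 × 0.736 × 139² = 7110 Pa.
CL = W/(q·S) = 2.2759×10^5 / (7110 × 42.7) = 0.7496.
CD = 0.0252 + 0.0462 × 0.7496² = 0.05116.
D = q·S·CD = 7110 × 42.7 × 0.05116 = 15530 N

D = 15500 N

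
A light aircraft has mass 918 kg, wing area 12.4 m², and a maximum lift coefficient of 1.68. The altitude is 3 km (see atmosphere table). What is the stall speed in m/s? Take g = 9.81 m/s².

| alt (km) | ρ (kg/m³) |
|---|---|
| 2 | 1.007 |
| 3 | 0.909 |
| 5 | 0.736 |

V_stall = 30.8 m/s

At 3 km, from the table: ρ = 0.909 kg/m³.
At stall, lift equals weight: L = W = m·g = 918 × 9.81 = 9006 N.
From L = ½ρV²S·CL,max = W: V_stall = √(2W/(ρSCL,max)) = √(2·9006/(0.909·12.4·1.68))
V_stall = √951.1 = 30.8 m/s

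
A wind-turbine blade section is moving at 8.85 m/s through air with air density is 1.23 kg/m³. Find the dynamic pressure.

q = ½ρv² = ½ × 1.23 × 8.85² = 48.2 Pa

q = 48.2 Pa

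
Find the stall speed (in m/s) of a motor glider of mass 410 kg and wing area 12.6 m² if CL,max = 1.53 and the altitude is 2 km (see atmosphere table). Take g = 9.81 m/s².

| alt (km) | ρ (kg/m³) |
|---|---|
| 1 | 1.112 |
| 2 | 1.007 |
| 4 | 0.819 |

V_stall = 20.4 m/s

At 2 km, from the table: ρ = 1.007 kg/m³.
Stall occurs when L = W at CL,max. W = mg = 410 × 9.81 = 4022 N.
V_stall = √(2W/(ρ·S·CL,max)) = √(2 × 4022 / (1.007 × 12.6 × 1.53))
V_stall = √414.4 = 20.4 m/s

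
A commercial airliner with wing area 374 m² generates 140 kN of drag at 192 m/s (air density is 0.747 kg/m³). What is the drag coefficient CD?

From D = ½ρv²S·CD, rearranging gives CD = 2D/(ρv²S).
CD = 2 × 1.4×10^5 / (0.747 × 192² × 374) = 0.0272

CD = 0.0272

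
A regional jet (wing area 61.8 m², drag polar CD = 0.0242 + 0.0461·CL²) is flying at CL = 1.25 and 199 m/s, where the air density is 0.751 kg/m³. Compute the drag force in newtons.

CD = 0.0242 + 0.0461 × 1.25² = 0.09623
D = ½ρv²S·CD = ½ × 0.751 × 199² × 61.8 × 0.09623 = 88400 N

D = 88400 N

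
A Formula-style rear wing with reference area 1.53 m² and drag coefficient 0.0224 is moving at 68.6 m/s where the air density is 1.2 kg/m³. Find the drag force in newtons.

D = ½ρv²S·CD = ½ × 1.2 × 68.6² × 1.53 × 0.0224 = 96.8 N

D = 96.8 N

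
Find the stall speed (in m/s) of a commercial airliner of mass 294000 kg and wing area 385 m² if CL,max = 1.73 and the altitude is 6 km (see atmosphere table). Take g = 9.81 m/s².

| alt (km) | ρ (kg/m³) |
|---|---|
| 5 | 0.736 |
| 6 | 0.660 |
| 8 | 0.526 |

At 6 km, from the table: ρ = 0.660 kg/m³.
Weight W = mg = 294000 × 9.81 = 2.884×10^6 N.
V_stall = √(2W/(ρ·S·CL,max)) = √(2 × 2.884×10^6 / (0.66 × 385 × 1.73))
V_stall = √13120 = 115 m/s

V_stall = 115 m/s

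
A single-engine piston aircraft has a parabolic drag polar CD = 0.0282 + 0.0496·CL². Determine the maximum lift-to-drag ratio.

(L/D)max = 13.4

For CD = CD0 + K·CL², (L/D)max occurs at CL* = √(CD0/K) and equals 1/(2√(K·CD0)).
(L/D)max = 1/(2√(0.0496 × 0.0282)) = 1/(2 × 0.0374) = 13.4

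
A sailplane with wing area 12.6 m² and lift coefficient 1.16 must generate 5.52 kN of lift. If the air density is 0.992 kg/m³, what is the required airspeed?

L = ½ρv²S·CL ⇒ v = √(2L/(ρ·S·CL))
v = √(2 × 5520 / (0.992 × 12.6 × 1.16)) = √761.4 = 27.6 m/s

v = 27.6 m/s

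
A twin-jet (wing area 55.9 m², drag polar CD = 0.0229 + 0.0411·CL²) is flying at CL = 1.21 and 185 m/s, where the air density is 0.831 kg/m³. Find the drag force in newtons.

D = 66000 N

CD = 0.0229 + 0.0411 × 1.21² = 0.08307
D = ½ρv²S·CD = ½ × 0.831 × 185² × 55.9 × 0.08307 = 66000 N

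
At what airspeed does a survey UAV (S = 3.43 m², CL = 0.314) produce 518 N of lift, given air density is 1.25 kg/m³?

v = 27.7 m/s

L = ½ρv²S·CL ⇒ v = √(2L/(ρ·S·CL))
v = √(2 × 518 / (1.25 × 3.43 × 0.314)) = √769.5 = 27.7 m/s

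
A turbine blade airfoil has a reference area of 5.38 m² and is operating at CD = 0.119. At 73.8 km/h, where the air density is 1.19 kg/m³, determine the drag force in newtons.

D = 160 N

Convert speed: v = 73.8 km/h ÷ 3.6 = 20.5 m/s.
Dynamic pressure q = ½ρv² = ½ × 1.19 × 20.5² = 250 Pa.
D = q·S·CD = 250 × 5.38 × 0.119 = 160 N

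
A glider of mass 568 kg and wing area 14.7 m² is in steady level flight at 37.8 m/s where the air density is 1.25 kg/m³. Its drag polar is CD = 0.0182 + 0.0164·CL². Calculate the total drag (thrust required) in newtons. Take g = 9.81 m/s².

In steady level flight, lift balances weight: W = mg = 568 × 9.81 = 5572.1 N.
q = ½ρv² = ½ × 1.25 × 37.8² = 893 Pa.
Required CL = L/(qS) = 5572.1/(893·14.7) = 0.4245.
CD = 0.0182 + 0.0164 × 0.4245² = 0.02115.
D = q·S·CD = 893 × 14.7 × 0.02115 = 277.7 N

D = 278 N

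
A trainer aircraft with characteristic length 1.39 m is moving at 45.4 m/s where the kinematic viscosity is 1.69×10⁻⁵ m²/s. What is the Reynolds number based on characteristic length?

Re = 3.73×10^6

Re = v·c/ν = 45.4 × 1.39 / (1.69×10⁻⁵) = 3.73×10^6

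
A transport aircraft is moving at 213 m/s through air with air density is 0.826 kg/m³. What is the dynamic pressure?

q = 18700 Pa

q = ½ρv² = ½ × 0.826 × 213² = 18700 Pa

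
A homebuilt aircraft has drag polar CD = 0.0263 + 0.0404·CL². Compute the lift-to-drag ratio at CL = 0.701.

CD = 0.0263 + 0.0404 × 0.701² = 0.04615
L/D = CL/CD = 0.701 / 0.04615 = 15.2

L/D = 15.2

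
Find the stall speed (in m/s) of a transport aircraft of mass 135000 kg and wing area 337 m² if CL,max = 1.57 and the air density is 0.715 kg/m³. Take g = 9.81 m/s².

V_stall = 83.7 m/s

At stall, lift equals weight: L = W = m·g = 135000 × 9.81 = 1.324×10^6 N.
V_stall = √(2W/(ρ·S·CL,max)) = √(2 × 1.324×10^6 / (0.715 × 337 × 1.57))
V_stall = √7002 = 83.7 m/s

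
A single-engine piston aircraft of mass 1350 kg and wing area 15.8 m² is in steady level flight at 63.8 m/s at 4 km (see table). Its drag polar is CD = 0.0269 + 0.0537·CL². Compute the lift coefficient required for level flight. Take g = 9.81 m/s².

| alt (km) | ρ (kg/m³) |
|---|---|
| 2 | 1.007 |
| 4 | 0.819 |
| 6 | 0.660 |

CL = 0.503

At 4 km, from the table: ρ = 0.819 kg/m³.
In steady level flight, lift balances weight: W = mg = 1350 × 9.81 = 13244 N.
q = ½ρv² = ½ × 0.819 × 63.8² = 1667 Pa.
CL = W/(q·S) = 13244 / (1667 × 15.8) = 0.5029.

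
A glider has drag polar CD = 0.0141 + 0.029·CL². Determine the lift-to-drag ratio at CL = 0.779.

CD = 0.0141 + 0.029 × 0.779² = 0.0317
L/D = CL/CD = 0.779 / 0.0317 = 24.6

L/D = 24.6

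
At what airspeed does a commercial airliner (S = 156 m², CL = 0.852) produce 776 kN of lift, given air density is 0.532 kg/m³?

v = 148 m/s

L = ½ρv²S·CL ⇒ v = √(2L/(ρ·S·CL))
v = √(2 × 7.76×10^5 / (0.532 × 156 × 0.852)) = √21950 = 148 m/s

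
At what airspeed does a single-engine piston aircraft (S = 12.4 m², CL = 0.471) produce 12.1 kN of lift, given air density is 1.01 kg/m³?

v = 64.1 m/s

L = ½ρv²S·CL ⇒ v = √(2L/(ρ·S·CL))
v = √(2 × 12100 / (1.01 × 12.4 × 0.471)) = √4103 = 64.1 m/s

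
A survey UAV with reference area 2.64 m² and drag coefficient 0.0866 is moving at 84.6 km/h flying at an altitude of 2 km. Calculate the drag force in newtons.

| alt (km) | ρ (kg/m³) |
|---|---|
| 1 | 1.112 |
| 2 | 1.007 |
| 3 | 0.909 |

D = 63.6 N

At 2 km, from the table: ρ = 1.007 kg/m³.
Convert speed: v = 84.6 km/h ÷ 3.6 = 23.5 m/s.
Dynamic pressure q = ½ρv² = ½ × 1.007 × 23.5² = 278.1 Pa.
D = q·S·CD = 278.1 × 2.64 × 0.0866 = 63.6 N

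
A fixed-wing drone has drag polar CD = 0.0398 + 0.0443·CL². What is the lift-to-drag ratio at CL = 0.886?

L/D = 11.9

CD = 0.0398 + 0.0443 × 0.886² = 0.07458
L/D = CL/CD = 0.886 / 0.07458 = 11.9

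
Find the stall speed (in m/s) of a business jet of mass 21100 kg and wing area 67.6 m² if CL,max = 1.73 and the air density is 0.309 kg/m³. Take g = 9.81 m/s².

At stall, lift equals weight: L = W = m·g = 21100 × 9.81 = 2.07×10^5 N.
From L = ½ρV²S·CL,max = W: V_stall = √(2W/(ρSCL,max)) = √(2·2.07×10^5/(0.309·67.6·1.73))
V_stall = √11460 = 107 m/s

V_stall = 107 m/s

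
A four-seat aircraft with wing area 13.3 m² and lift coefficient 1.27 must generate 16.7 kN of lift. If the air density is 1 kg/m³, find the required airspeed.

v = 44.5 m/s

L = ½ρv²S·CL ⇒ v = √(2L/(ρ·S·CL))
v = √(2 × 16700 / (1 × 13.3 × 1.27)) = √1977 = 44.5 m/s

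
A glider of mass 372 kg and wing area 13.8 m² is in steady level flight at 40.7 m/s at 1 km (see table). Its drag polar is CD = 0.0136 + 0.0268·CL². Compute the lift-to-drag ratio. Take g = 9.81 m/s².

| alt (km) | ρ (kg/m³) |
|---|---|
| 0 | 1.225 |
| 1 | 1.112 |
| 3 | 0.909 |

L/D = 18.2

At 1 km, from the table: ρ = 1.112 kg/m³.
Level flight ⇒ L = W = m·g = 372 × 9.81 = 3649.3 N.
q = ½ρv² = ½ × 1.112 × 40.7² = 921 Pa.
CL = 2W/(ρv²S) = 2×3649.3/(1.112×40.7²×13.8) = 0.2871.
CD = 0.0136 + 0.0268 × 0.2871² = 0.01581.
L/D = CL/CD = 0.2871 / 0.01581 = 18.2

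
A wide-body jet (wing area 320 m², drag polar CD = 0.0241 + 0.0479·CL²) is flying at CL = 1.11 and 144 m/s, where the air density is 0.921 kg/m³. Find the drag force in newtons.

D = 2.54×10^5 N

CD = 0.0241 + 0.0479 × 1.11² = 0.08312
D = ½ρv²S·CD = ½ × 0.921 × 144² × 320 × 0.08312 = 2.54×10^5 N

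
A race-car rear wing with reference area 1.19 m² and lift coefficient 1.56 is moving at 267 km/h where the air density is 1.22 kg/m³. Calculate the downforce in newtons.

L = 6230 N

Convert speed: v = 267 km/h ÷ 3.6 = 74.17 m/s.
L = ½ρv²S·CL = ½ × 1.22 × 74.17² × 1.19 × 1.56 = 6230 N ≈ 6.23 kN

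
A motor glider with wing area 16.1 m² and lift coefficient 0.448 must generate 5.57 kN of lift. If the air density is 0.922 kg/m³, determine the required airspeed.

v = 40.9 m/s

L = ½ρv²S·CL ⇒ v = √(2L/(ρ·S·CL))
v = √(2 × 5570 / (0.922 × 16.1 × 0.448)) = √1675 = 40.9 m/s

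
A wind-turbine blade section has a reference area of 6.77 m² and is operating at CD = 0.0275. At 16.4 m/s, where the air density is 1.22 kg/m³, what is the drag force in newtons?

D = 30.5 N

D = ½ρv²S·CD = ½ × 1.22 × 16.4² × 6.77 × 0.0275 = 30.5 N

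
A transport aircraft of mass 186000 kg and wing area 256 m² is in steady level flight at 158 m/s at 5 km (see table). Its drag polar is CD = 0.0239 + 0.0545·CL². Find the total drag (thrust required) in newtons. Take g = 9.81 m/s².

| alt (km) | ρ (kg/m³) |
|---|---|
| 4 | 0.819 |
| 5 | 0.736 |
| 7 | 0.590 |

At 5 km, from the table: ρ = 0.736 kg/m³.
Weight W = mg = 186000 × 9.81 = 1.8247×10^6 N; in level flight L = W.
q = ½ρv² = ½ × 0.736 × 158² = 9187 Pa.
CL = 2W/(ρv²S) = 2×1.8247×10^6/(0.736×158²×256) = 0.7759.
CD = 0.0239 + 0.0545 × 0.7759² = 0.05671.
D = q·S·CD = 9187 × 256 × 0.05671 = 1.334×10^5 N

D = 1.33×10^5 N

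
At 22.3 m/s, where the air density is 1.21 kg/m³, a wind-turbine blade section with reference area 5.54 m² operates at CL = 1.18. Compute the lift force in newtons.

L = ½ρv²S·CL = ½ × 1.21 × 22.3² × 5.54 × 1.18 = 1970 N

L = 1970 N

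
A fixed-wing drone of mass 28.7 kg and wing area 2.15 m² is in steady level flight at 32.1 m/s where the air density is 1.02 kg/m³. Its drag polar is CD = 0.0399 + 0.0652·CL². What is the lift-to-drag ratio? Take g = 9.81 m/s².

Weight W = mg = 28.7 × 9.81 = 281.55 N; in level flight L = W.
Dynamic pressure q = 0.5 × 1.02 × 32.1² = 525.5 Pa.
CL = 2W/(ρv²S) = 2×281.55/(1.02×32.1²×2.15) = 0.2492.
CD = 0.0399 + 0.0652 × 0.2492² = 0.04395.
L/D = CL/CD = 0.2492 / 0.04395 = 5.67

L/D = 5.67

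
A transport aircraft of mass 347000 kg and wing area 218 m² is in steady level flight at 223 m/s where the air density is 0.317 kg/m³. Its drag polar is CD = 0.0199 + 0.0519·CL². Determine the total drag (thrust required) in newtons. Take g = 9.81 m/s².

D = 3.84×10^5 N

Weight W = mg = 347000 × 9.81 = 3.4041×10^6 N; in level flight L = W.
Dynamic pressure q = 0.5 × 0.317 × 223² = 7882 Pa.
CL = 2W/(ρv²S) = 2×3.4041×10^6/(0.317×223²×218) = 1.981.
CD = 0.0199 + 0.0519 × 1.981² = 0.2236.
D = q·S·CD = 7882 × 218 × 0.2236 = 3.842×10^5 N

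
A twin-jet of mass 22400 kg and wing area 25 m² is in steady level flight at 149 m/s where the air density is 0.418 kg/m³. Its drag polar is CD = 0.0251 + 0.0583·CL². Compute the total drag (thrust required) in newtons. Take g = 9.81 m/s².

Level flight ⇒ L = W = m·g = 22400 × 9.81 = 2.1974×10^5 N.
q = ½ρv² = ½ × 0.418 × 149² = 4640 Pa.
Required CL = L/(qS) = 2.1974×10^5/(4640·25) = 1.894.
CD = 0.0251 + 0.0583 × 1.894² = 0.2343.
D = q·S·CD = 4640 × 25 × 0.2343 = 27180 N

D = 27200 N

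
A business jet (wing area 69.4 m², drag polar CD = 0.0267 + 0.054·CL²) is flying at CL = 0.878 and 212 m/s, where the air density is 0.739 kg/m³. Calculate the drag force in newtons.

CD = 0.0267 + 0.054 × 0.878² = 0.06833
D = ½ρv²S·CD = ½ × 0.739 × 212² × 69.4 × 0.06833 = 78700 N

D = 78700 N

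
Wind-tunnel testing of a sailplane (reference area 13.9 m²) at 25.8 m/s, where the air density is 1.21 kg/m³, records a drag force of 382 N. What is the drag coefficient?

CD = 0.0682

From D = ½ρv²S·CD, rearranging gives CD = 2D/(ρv²S).
CD = 2 × 382 / (1.21 × 25.8² × 13.9) = 0.0682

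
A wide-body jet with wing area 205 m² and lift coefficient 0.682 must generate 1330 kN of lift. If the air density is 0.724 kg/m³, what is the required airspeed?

L = ½ρv²S·CL ⇒ v = √(2L/(ρ·S·CL))
v = √(2 × 1.33×10^6 / (0.724 × 205 × 0.682)) = √26280 = 162 m/s

v = 162 m/s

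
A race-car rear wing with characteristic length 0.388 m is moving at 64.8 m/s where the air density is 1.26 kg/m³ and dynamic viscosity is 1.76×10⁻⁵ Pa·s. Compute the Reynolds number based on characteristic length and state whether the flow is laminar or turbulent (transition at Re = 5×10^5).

Re = ρ·v·c/μ = 1.26 × 64.8 × 0.388 / (1.76×10⁻⁵) = 1.8×10^6
Since 1.8×10^6 > 5×10^5, the flow is turbulent.

Re = 1.8×10^6 (turbulent)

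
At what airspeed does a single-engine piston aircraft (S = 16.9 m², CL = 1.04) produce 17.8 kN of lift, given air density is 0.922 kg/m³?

L = ½ρv²S·CL ⇒ v = √(2L/(ρ·S·CL))
v = √(2 × 17800 / (0.922 × 16.9 × 1.04)) = √2197 = 46.9 m/s

v = 46.9 m/s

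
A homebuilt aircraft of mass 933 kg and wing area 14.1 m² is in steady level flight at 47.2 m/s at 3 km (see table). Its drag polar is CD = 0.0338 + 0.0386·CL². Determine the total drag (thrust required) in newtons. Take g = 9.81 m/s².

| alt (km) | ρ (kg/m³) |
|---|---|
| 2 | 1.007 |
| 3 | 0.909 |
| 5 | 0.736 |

At 3 km, from the table: ρ = 0.909 kg/m³.
In steady level flight, lift balances weight: W = mg = 933 × 9.81 = 9152.7 N.
Dynamic pressure q = 0.5 × 0.909 × 47.2² = 1013 Pa.
Required CL = L/(qS) = 9152.7/(1013·14.1) = 0.6411.
CD = 0.0338 + 0.0386 × 0.6411² = 0.04966.
D = q·S·CD = 1013 × 14.1 × 0.04966 = 709.1 N

D = 709 N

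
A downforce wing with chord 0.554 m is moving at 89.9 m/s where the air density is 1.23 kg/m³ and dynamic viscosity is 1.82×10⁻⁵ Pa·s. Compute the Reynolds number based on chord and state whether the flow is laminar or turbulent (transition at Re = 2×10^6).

Re = 3.37×10^6 (turbulent)

Re = ρ·v·c/μ = 1.23 × 89.9 × 0.554 / (1.82×10⁻⁵) = 3.37×10^6
Since 3.37×10^6 > 2×10^6, the flow is turbulent.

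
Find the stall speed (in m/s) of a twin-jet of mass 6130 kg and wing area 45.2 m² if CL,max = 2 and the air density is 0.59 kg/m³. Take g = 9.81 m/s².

V_stall = 47.5 m/s

At stall, lift equals weight: L = W = m·g = 6130 × 9.81 = 60140 N.
V_stall = √(2W/(ρ·S·CL,max)) = √(2 × 60140 / (0.59 × 45.2 × 2))
V_stall = √2255 = 47.5 m/s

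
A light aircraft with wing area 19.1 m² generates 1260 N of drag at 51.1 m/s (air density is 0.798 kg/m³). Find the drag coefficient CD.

From D = ½ρv²S·CD, rearranging gives CD = 2D/(ρv²S).
CD = 2 × 1260 / (0.798 × 51.1² × 19.1) = 0.0633

CD = 0.0633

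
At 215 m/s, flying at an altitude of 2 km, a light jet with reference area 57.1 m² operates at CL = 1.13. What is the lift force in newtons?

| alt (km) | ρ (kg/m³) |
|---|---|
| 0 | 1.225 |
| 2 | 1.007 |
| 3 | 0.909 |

At 2 km, from the table: ρ = 1.007 kg/m³.
Dynamic pressure q = ½ρv² = ½ × 1.007 × 215² = 23270 Pa.
L = q·S·CL = 23270 × 57.1 × 1.13 = 1.5×10^6 N ≈ 1500 kN

L = 1.5×10^6 N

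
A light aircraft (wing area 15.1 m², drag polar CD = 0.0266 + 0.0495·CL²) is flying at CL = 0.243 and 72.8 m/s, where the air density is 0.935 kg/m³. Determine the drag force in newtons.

CD = 0.0266 + 0.0495 × 0.243² = 0.02952
D = ½ρv²S·CD = ½ × 0.935 × 72.8² × 15.1 × 0.02952 = 1100 N

D = 1100 N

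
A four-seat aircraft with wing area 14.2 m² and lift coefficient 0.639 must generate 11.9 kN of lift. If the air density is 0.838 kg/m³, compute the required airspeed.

v = 55.9 m/s

L = ½ρv²S·CL ⇒ v = √(2L/(ρ·S·CL))
v = √(2 × 11900 / (0.838 × 14.2 × 0.639)) = √3130 = 55.9 m/s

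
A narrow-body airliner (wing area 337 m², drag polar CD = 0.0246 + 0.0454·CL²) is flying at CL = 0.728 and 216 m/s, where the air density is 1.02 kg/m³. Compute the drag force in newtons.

CD = 0.0246 + 0.0454 × 0.728² = 0.04866
D = ½ρv²S·CD = ½ × 1.02 × 216² × 337 × 0.04866 = 3.9×10^5 N

D = 3.9×10^5 N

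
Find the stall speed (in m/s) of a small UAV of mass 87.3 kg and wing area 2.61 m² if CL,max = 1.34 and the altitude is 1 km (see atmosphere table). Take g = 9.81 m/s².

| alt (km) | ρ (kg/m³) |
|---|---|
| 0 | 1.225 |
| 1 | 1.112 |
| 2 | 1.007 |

V_stall = 21 m/s

At 1 km, from the table: ρ = 1.112 kg/m³.
Stall occurs when L = W at CL,max. W = mg = 87.3 × 9.81 = 856.4 N.
V_stall = √(2W/(ρ·S·CL,max)) = √(2 × 856.4 / (1.112 × 2.61 × 1.34))
V_stall = √440.4 = 21 m/s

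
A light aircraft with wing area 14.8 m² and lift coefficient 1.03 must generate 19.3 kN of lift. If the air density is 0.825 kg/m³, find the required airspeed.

v = 55.4 m/s

L = ½ρv²S·CL ⇒ v = √(2L/(ρ·S·CL))
v = √(2 × 19300 / (0.825 × 14.8 × 1.03)) = √3069 = 55.4 m/s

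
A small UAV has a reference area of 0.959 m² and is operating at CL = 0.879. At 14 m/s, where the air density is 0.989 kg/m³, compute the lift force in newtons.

L = 81.7 N

Dynamic pressure q = ½ρv² = ½ × 0.989 × 14² = 96.92 Pa.
L = q·S·CL = 96.92 × 0.959 × 0.879 = 81.7 N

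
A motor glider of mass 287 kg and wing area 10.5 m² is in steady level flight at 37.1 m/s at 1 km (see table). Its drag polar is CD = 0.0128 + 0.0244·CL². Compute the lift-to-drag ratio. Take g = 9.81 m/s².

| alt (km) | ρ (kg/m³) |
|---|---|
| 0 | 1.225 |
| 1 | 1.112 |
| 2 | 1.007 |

L/D = 22.2

At 1 km, from the table: ρ = 1.112 kg/m³.
Weight W = mg = 287 × 9.81 = 2815.5 N; in level flight L = W.
q = ½ρv² = ½ × 1.112 × 37.1² = 765.3 Pa.
CL = W/(q·S) = 2815.5 / (765.3 × 10.5) = 0.3504.
CD = 0.0128 + 0.0244 × 0.3504² = 0.0158.
L/D = CL/CD = 0.3504 / 0.0158 = 22.2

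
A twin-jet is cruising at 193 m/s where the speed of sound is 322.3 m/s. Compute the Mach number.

M = v/a = 193 / 322.3 = 0.599

M = 0.599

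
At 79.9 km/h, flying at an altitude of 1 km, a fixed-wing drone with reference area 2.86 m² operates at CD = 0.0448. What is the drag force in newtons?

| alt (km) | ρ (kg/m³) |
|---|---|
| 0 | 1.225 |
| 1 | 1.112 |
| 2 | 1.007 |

D = 35.1 N

At 1 km, from the table: ρ = 1.112 kg/m³.
Convert speed: v = 79.9 km/h ÷ 3.6 = 22.19 m/s.
Dynamic pressure q = ½ρv² = ½ × 1.112 × 22.19² = 273.9 Pa.
D = q·S·CD = 273.9 × 2.86 × 0.0448 = 35.1 N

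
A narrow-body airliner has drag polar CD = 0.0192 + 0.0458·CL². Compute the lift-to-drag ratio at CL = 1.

L/D = 15.4

CD = 0.0192 + 0.0458 × 1² = 0.065
L/D = CL/CD = 1 / 0.065 = 15.4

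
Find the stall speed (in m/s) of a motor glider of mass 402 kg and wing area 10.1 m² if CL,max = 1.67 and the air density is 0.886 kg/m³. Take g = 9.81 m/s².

Stall occurs when L = W at CL,max. W = mg = 402 × 9.81 = 3944 N.
V_stall = √(2W/(ρ·S·CL,max)) = √(2 × 3944 / (0.886 × 10.1 × 1.67))
V_stall = √527.8 = 23 m/s

V_stall = 23 m/s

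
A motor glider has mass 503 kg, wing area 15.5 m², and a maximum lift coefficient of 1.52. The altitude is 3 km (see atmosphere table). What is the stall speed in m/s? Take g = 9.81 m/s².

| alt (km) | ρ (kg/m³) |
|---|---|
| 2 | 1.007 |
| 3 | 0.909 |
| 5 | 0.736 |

At 3 km, from the table: ρ = 0.909 kg/m³.
At stall, lift equals weight: L = W = m·g = 503 × 9.81 = 4934 N.
From L = ½ρV²S·CL,max = W: V_stall = √(2W/(ρSCL,max)) = √(2·4934/(0.909·15.5·1.52))
V_stall = √460.8 = 21.5 m/s

V_stall = 21.5 m/s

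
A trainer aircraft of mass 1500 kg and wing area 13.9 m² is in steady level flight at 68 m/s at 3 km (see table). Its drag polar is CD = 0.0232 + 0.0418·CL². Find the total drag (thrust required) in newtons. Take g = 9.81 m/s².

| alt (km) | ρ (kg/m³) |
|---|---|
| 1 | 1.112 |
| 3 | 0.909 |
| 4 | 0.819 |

D = 988 N

At 3 km, from the table: ρ = 0.909 kg/m³.
Weight W = mg = 1500 × 9.81 = 14715 N; in level flight L = W.
q = ½ρv² = ½ × 0.909 × 68² = 2102 Pa.
CL = W/(q·S) = 14715 / (2102 × 13.9) = 0.5037.
CD = 0.0232 + 0.0418 × 0.5037² = 0.03381.
D = q·S·CD = 2102 × 13.9 × 0.03381 = 987.6 N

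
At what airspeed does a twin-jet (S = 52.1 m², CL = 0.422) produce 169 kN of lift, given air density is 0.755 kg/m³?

L = ½ρv²S·CL ⇒ v = √(2L/(ρ·S·CL))
v = √(2 × 1.69×10^5 / (0.755 × 52.1 × 0.422)) = √20360 = 143 m/s

v = 143 m/s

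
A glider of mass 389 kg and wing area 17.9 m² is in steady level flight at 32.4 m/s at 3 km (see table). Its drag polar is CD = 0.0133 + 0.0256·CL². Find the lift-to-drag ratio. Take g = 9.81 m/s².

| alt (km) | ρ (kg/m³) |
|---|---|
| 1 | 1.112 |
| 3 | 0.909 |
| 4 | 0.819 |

L/D = 24.3

At 3 km, from the table: ρ = 0.909 kg/m³.
Weight W = mg = 389 × 9.81 = 3816.1 N; in level flight L = W.
Dynamic pressure q = 0.5 × 0.909 × 32.4² = 477.1 Pa.
Required CL = L/(qS) = 3816.1/(477.1·17.9) = 0.4468.
CD = 0.0133 + 0.0256 × 0.4468² = 0.01841.
L/D = CL/CD = 0.4468 / 0.01841 = 24.3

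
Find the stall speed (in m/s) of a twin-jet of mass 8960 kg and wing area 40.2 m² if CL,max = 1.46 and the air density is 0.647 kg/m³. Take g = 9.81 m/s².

Weight W = mg = 8960 × 9.81 = 87900 N.
From L = ½ρV²S·CL,max = W: V_stall = √(2W/(ρSCL,max)) = √(2·87900/(0.647·40.2·1.46))
V_stall = √4629 = 68 m/s

V_stall = 68 m/s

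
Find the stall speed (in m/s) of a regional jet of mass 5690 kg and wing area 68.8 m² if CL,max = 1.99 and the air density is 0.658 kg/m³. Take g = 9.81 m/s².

V_stall = 35.2 m/s

Weight W = mg = 5690 × 9.81 = 55820 N.
V_stall = √(2W/(ρ·S·CL,max)) = √(2 × 55820 / (0.658 × 68.8 × 1.99))
V_stall = √1239 = 35.2 m/s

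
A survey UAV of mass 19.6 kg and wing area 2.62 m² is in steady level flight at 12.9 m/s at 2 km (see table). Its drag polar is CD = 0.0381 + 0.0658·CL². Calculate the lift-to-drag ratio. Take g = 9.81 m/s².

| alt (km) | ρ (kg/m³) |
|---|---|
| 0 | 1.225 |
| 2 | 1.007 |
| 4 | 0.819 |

At 2 km, from the table: ρ = 1.007 kg/m³.
In steady level flight, lift balances weight: W = mg = 19.6 × 9.81 = 192.28 N.
q = ½ρv² = ½ × 1.007 × 12.9² = 83.79 Pa.
Required CL = L/(qS) = 192.28/(83.79·2.62) = 0.8759.
CD = 0.0381 + 0.0658 × 0.8759² = 0.08858.
L/D = CL/CD = 0.8759 / 0.08858 = 9.89

L/D = 9.89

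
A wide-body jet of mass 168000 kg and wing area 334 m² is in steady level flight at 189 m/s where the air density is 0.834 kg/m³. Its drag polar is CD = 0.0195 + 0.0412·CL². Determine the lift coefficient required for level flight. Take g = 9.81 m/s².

CL = 0.331

In steady level flight, lift balances weight: W = mg = 168000 × 9.81 = 1.6481×10^6 N.
Dynamic pressure q = 0.5 × 0.834 × 189² = 14900 Pa.
CL = 2W/(ρv²S) = 2×1.6481×10^6/(0.834×189²×334) = 0.3313.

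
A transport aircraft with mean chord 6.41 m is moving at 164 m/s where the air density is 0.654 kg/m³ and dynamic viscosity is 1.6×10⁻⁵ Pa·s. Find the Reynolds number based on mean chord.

Re = 4.3×10^7

Re = ρ·v·c/μ = 0.654 × 164 × 6.41 / (1.6×10⁻⁵) = 4.3×10^7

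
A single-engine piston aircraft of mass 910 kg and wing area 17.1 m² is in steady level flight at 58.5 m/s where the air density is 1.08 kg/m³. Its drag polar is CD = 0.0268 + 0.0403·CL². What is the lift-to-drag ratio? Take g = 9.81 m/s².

L/D = 9.41

Level flight ⇒ L = W = m·g = 910 × 9.81 = 8927.1 N.
q = ½ρv² = ½ × 1.08 × 58.5² = 1848 Pa.
Required CL = L/(qS) = 8927.1/(1848·17.1) = 0.2825.
CD = 0.0268 + 0.0403 × 0.2825² = 0.03002.
L/D = CL/CD = 0.2825 / 0.03002 = 9.41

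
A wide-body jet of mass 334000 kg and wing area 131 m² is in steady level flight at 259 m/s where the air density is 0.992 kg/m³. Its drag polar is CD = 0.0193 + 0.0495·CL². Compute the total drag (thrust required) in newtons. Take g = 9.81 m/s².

In steady level flight, lift balances weight: W = mg = 334000 × 9.81 = 3.2765×10^6 N.
q = ½ρv² = ½ × 0.992 × 259² = 33270 Pa.
Required CL = L/(qS) = 3.2765×10^6/(33270·131) = 0.7517.
CD = 0.0193 + 0.0495 × 0.7517² = 0.04727.
D = q·S·CD = 33270 × 131 × 0.04727 = 2.06×10^5 N

D = 2.06×10^5 N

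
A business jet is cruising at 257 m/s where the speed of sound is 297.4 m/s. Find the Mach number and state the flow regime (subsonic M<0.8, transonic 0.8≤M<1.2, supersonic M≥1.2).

M = v/a = 257 / 297.4 = 0.864
M = 0.864 → transonic.

M = 0.864 (transonic)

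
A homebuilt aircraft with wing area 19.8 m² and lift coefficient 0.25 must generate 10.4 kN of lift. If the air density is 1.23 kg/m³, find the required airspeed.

L = ½ρv²S·CL ⇒ v = √(2L/(ρ·S·CL))
v = √(2 × 10400 / (1.23 × 19.8 × 0.25)) = √3416 = 58.4 m/s

v = 58.4 m/s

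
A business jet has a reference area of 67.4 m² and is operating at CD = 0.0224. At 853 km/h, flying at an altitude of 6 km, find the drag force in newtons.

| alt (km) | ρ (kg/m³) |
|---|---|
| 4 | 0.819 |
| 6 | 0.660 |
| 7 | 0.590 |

At 6 km, from the table: ρ = 0.660 kg/m³.
Convert speed: v = 853 km/h ÷ 3.6 = 236.9 m/s.
D = ½ρv²S·CD = ½ × 0.66 × 236.9² × 67.4 × 0.0224 = 28000 N ≈ 28 kN

D = 28000 N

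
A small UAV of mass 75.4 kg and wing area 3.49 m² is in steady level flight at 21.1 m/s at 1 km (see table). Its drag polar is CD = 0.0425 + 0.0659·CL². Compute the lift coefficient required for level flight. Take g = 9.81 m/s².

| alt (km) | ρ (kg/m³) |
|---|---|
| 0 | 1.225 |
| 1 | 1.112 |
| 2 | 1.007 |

CL = 0.856

At 1 km, from the table: ρ = 1.112 kg/m³.
Weight W = mg = 75.4 × 9.81 = 739.67 N; in level flight L = W.
q = ½ρv² = ½ × 1.112 × 21.1² = 247.5 Pa.
Required CL = L/(qS) = 739.67/(247.5·3.49) = 0.8562.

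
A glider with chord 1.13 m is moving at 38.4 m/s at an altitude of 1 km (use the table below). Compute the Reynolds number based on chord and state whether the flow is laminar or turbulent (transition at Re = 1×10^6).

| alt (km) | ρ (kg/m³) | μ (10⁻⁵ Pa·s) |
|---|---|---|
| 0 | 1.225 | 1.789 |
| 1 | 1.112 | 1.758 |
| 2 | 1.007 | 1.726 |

At 1 km, from the table: ρ = 1.112 kg/m³, μ = 1.758×10⁻⁵ Pa·s.
Re = ρ·v·c/μ = 1.112 × 38.4 × 1.13 / (1.758×10⁻⁵) = 2.74×10^6
Since 2.74×10^6 > 1×10^6, the flow is turbulent.

Re = 2.74×10^6 (turbulent)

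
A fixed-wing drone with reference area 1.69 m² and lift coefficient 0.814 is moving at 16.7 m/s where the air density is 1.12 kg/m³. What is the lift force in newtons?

L = 215 N

L = ½ρv²S·CL = ½ × 1.12 × 16.7² × 1.69 × 0.814 = 215 N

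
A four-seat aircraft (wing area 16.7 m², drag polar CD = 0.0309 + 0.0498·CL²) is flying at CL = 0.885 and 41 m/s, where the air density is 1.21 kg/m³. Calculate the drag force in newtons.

CD = 0.0309 + 0.0498 × 0.885² = 0.0699
D = ½ρv²S·CD = ½ × 1.21 × 41² × 16.7 × 0.0699 = 1190 N

D = 1190 N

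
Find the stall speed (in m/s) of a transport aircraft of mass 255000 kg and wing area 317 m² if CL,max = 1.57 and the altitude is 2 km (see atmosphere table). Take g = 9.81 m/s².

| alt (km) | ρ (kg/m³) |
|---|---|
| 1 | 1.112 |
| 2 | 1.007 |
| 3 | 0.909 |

At 2 km, from the table: ρ = 1.007 kg/m³.
Stall occurs when L = W at CL,max. W = mg = 255000 × 9.81 = 2.502×10^6 N.
From L = ½ρV²S·CL,max = W: V_stall = √(2W/(ρSCL,max)) = √(2·2.502×10^6/(1.007·317·1.57))
V_stall = √9983 = 99.9 m/s

V_stall = 99.9 m/s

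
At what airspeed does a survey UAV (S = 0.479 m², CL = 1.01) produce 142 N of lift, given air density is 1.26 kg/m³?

v = 21.6 m/s

L = ½ρv²S·CL ⇒ v = √(2L/(ρ·S·CL))
v = √(2 × 142 / (1.26 × 0.479 × 1.01)) = √465.9 = 21.6 m/s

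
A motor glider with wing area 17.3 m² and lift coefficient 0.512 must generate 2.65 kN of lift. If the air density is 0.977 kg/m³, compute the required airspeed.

L = ½ρv²S·CL ⇒ v = √(2L/(ρ·S·CL))
v = √(2 × 2650 / (0.977 × 17.3 × 0.512)) = √612.4 = 24.7 m/s

v = 24.7 m/s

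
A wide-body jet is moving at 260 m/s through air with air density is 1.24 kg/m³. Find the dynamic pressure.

q = 41900 Pa

q = ½ρv² = ½ × 1.24 × 260² = 41900 Pa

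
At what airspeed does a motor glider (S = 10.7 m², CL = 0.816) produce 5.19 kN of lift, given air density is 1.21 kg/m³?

v = 31.3 m/s

L = ½ρv²S·CL ⇒ v = √(2L/(ρ·S·CL))
v = √(2 × 5190 / (1.21 × 10.7 × 0.816)) = √982.5 = 31.3 m/s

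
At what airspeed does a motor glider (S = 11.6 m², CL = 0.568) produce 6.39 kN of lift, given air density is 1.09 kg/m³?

L = ½ρv²S·CL ⇒ v = √(2L/(ρ·S·CL))
v = √(2 × 6390 / (1.09 × 11.6 × 0.568)) = √1780 = 42.2 m/s

v = 42.2 m/s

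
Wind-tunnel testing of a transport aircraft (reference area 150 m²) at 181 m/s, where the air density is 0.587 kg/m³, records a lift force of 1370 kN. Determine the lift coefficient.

CL = 0.95

From L = ½ρv²S·CL, rearranging gives CL = 2L/(ρv²S).
CL = 2 × 1.37×10^6 / (0.587 × 181² × 150) = 0.95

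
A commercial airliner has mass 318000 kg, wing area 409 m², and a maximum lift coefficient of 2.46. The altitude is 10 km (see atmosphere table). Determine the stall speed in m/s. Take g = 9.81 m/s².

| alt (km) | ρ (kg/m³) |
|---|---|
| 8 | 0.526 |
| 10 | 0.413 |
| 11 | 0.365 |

V_stall = 123 m/s

At 10 km, from the table: ρ = 0.413 kg/m³.
Weight W = mg = 318000 × 9.81 = 3.12×10^6 N.
From L = ½ρV²S·CL,max = W: V_stall = √(2W/(ρSCL,max)) = √(2·3.12×10^6/(0.413·409·2.46))
V_stall = √15010 = 123 m/s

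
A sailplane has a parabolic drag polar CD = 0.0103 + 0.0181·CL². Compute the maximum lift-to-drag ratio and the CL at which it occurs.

(L/D)max = 36.6, at CL = 0.754

For CD = CD0 + K·CL², (L/D)max occurs at CL* = √(CD0/K) and equals 1/(2√(K·CD0)).
(L/D)max = 1/(2√(0.0181 × 0.0103)) = 1/(2 × 0.01365) = 36.6
CL* = √(0.0103/0.0181) = 0.754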